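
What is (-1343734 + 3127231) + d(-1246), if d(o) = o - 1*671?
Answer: 1781580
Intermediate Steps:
d(o) = -671 + o (d(o) = o - 671 = -671 + o)
(-1343734 + 3127231) + d(-1246) = (-1343734 + 3127231) + (-671 - 1246) = 1783497 - 1917 = 1781580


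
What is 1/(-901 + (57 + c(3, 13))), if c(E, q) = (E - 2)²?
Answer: -1/843 ≈ -0.0011862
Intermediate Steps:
c(E, q) = (-2 + E)²
1/(-901 + (57 + c(3, 13))) = 1/(-901 + (57 + (-2 + 3)²)) = 1/(-901 + (57 + 1²)) = 1/(-901 + (57 + 1)) = 1/(-901 + 58) = 1/(-843) = -1/843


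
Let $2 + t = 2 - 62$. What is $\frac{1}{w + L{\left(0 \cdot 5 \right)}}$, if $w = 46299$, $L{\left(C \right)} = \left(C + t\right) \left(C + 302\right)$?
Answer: $\frac{1}{27575} \approx 3.6265 \cdot 10^{-5}$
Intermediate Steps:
$t = -62$ ($t = -2 + \left(2 - 62\right) = -2 - 60 = -62$)
$L{\left(C \right)} = \left(-62 + C\right) \left(302 + C\right)$ ($L{\left(C \right)} = \left(C - 62\right) \left(C + 302\right) = \left(-62 + C\right) \left(302 + C\right)$)
$\frac{1}{w + L{\left(0 \cdot 5 \right)}} = \frac{1}{46299 + \left(-18724 + \left(0 \cdot 5\right)^{2} + 240 \cdot 0 \cdot 5\right)} = \frac{1}{46299 + \left(-18724 + 0^{2} + 240 \cdot 0\right)} = \frac{1}{46299 + \left(-18724 + 0 + 0\right)} = \frac{1}{46299 - 18724} = \frac{1}{27575}$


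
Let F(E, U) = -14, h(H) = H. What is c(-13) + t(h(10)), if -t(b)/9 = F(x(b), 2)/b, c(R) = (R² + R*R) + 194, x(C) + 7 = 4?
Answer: 2723/5 ≈ 544.60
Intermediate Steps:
x(C) = -3 (x(C) = -7 + 4 = -3)
c(R) = 194 + 2*R² (c(R) = (R² + R²) + 194 = 2*R² + 194 = 194 + 2*R²)
t(b) = 126/b (t(b) = -(-126)/b = 126/b)
c(-13) + t(h(10)) = (194 + 2*(-13)²) + 126/10 = (194 + 2*169) + 126*(⅒) = (194 + 338) + 63/5 = 532 + 63/5 = 2723/5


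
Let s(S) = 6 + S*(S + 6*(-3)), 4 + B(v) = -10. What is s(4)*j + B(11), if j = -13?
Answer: 636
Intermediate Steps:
B(v) = -14 (B(v) = -4 - 10 = -14)
s(S) = 6 + S*(-18 + S) (s(S) = 6 + S*(S - 18) = 6 + S*(-18 + S))
s(4)*j + B(11) = (6 + 4**2 - 18*4)*(-13) - 14 = (6 + 16 - 72)*(-13) - 14 = -50*(-13) - 14 = 650 - 14 = 636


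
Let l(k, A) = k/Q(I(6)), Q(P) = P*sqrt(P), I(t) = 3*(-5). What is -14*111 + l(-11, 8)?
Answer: -1554 - 11*I*sqrt(15)/225 ≈ -1554.0 - 0.18935*I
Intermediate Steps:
I(t) = -15
Q(P) = P**(3/2)
l(k, A) = I*k*sqrt(15)/225 (l(k, A) = k/((-15)**(3/2)) = k/((-15*I*sqrt(15))) = k*(I*sqrt(15)/225) = I*k*sqrt(15)/225)
-14*111 + l(-11, 8) = -14*111 + (1/225)*I*(-11)*sqrt(15) = -1554 - 11*I*sqrt(15)/225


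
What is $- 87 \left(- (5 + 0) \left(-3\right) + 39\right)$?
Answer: $-4698$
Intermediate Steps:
$- 87 \left(- (5 + 0) \left(-3\right) + 39\right) = - 87 \left(\left(-1\right) 5 \left(-3\right) + 39\right) = - 87 \left(\left(-5\right) \left(-3\right) + 39\right) = - 87 \left(15 + 39\right) = \left(-87\right) 54 = -4698$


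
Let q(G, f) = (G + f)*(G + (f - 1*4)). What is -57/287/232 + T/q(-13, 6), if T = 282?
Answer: 2681757/732424 ≈ 3.6615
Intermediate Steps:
q(G, f) = (G + f)*(-4 + G + f) (q(G, f) = (G + f)*(G + (f - 4)) = (G + f)*(G + (-4 + f)) = (G + f)*(-4 + G + f))
-57/287/232 + T/q(-13, 6) = -57/287/232 + 282/((-13)² + 6² - 4*(-13) - 4*6 + 2*(-13)*6) = -57*1/287*(1/232) + 282/(169 + 36 + 52 - 24 - 156) = -57/287*1/232 + 282/77 = -57/66584 + 282*(1/77) = -57/66584 + 282/77 = 2681757/732424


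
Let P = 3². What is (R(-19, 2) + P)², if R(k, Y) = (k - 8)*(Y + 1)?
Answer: 5184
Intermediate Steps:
R(k, Y) = (1 + Y)*(-8 + k) (R(k, Y) = (-8 + k)*(1 + Y) = (1 + Y)*(-8 + k))
P = 9
(R(-19, 2) + P)² = ((-8 - 19 - 8*2 + 2*(-19)) + 9)² = ((-8 - 19 - 16 - 38) + 9)² = (-81 + 9)² = (-72)² = 5184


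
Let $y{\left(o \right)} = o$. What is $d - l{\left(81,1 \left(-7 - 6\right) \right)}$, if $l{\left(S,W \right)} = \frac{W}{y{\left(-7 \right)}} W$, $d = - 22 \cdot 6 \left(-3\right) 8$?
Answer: $\frac{22345}{7} \approx 3192.1$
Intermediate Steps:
$d = 3168$ ($d = \left(-22\right) \left(-18\right) 8 = 396 \cdot 8 = 3168$)
$l{\left(S,W \right)} = - \frac{W^{2}}{7}$ ($l{\left(S,W \right)} = \frac{W}{-7} W = W \left(- \frac{1}{7}\right) W = - \frac{W}{7} W = - \frac{W^{2}}{7}$)
$d - l{\left(81,1 \left(-7 - 6\right) \right)} = 3168 - - \frac{\left(1 \left(-7 - 6\right)\right)^{2}}{7} = 3168 - - \frac{\left(1 \left(-13\right)\right)^{2}}{7} = 3168 - - \frac{\left(-13\right)^{2}}{7} = 3168 - \left(- \frac{1}{7}\right) 169 = 3168 - - \frac{169}{7} = 3168 + \frac{169}{7} = \frac{22345}{7}$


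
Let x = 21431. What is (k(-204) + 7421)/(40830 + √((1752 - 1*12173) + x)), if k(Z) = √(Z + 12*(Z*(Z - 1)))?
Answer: (7421 + 2*√125409)/(40830 + √11010) ≈ 0.19859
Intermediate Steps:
k(Z) = √(Z + 12*Z*(-1 + Z)) (k(Z) = √(Z + 12*(Z*(-1 + Z))) = √(Z + 12*Z*(-1 + Z)))
(k(-204) + 7421)/(40830 + √((1752 - 1*12173) + x)) = (√(-204*(-11 + 12*(-204))) + 7421)/(40830 + √((1752 - 1*12173) + 21431)) = (√(-204*(-11 - 2448)) + 7421)/(40830 + √((1752 - 12173) + 21431)) = (√(-204*(-2459)) + 7421)/(40830 + √(-10421 + 21431)) = (√501636 + 7421)/(40830 + √11010) = (2*√125409 + 7421)/(40830 + √11010) = (7421 + 2*√125409)/(40830 + √11010)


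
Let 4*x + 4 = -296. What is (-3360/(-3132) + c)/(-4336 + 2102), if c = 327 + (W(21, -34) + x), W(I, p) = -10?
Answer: -31721/291537 ≈ -0.10881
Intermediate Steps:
x = -75 (x = -1 + (1/4)*(-296) = -1 - 74 = -75)
c = 242 (c = 327 + (-10 - 75) = 327 - 85 = 242)
(-3360/(-3132) + c)/(-4336 + 2102) = (-3360/(-3132) + 242)/(-4336 + 2102) = (-3360*(-1/3132) + 242)/(-2234) = (280/261 + 242)*(-1/2234) = (63442/261)*(-1/2234) = -31721/291537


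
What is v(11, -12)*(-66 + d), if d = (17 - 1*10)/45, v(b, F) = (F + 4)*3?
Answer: 23704/15 ≈ 1580.3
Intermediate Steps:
v(b, F) = 12 + 3*F (v(b, F) = (4 + F)*3 = 12 + 3*F)
d = 7/45 (d = (17 - 10)*(1/45) = 7*(1/45) = 7/45 ≈ 0.15556)
v(11, -12)*(-66 + d) = (12 + 3*(-12))*(-66 + 7/45) = (12 - 36)*(-2963/45) = -24*(-2963/45) = 23704/15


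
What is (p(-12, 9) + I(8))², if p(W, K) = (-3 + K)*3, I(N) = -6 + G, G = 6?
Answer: 324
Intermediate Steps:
I(N) = 0 (I(N) = -6 + 6 = 0)
p(W, K) = -9 + 3*K
(p(-12, 9) + I(8))² = ((-9 + 3*9) + 0)² = ((-9 + 27) + 0)² = (18 + 0)² = 18² = 324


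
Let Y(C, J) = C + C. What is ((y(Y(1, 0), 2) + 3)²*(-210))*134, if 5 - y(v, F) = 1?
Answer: -1378860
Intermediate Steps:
Y(C, J) = 2*C
y(v, F) = 4 (y(v, F) = 5 - 1*1 = 5 - 1 = 4)
((y(Y(1, 0), 2) + 3)²*(-210))*134 = ((4 + 3)²*(-210))*134 = (7²*(-210))*134 = (49*(-210))*134 = -10290*134 = -1378860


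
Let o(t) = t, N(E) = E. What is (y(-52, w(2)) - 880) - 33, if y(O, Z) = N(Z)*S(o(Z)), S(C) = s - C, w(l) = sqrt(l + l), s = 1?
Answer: -915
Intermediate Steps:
w(l) = sqrt(2)*sqrt(l) (w(l) = sqrt(2*l) = sqrt(2)*sqrt(l))
S(C) = 1 - C
y(O, Z) = Z*(1 - Z)
(y(-52, w(2)) - 880) - 33 = ((sqrt(2)*sqrt(2))*(1 - sqrt(2)*sqrt(2)) - 880) - 33 = (2*(1 - 1*2) - 880) - 33 = (2*(1 - 2) - 880) - 33 = (2*(-1) - 880) - 33 = (-2 - 880) - 33 = -882 - 33 = -915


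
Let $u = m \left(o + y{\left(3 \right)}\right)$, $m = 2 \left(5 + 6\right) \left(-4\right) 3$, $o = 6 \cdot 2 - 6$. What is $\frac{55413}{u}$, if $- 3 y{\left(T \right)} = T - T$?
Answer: $- \frac{6157}{176} \approx -34.983$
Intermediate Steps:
$y{\left(T \right)} = 0$ ($y{\left(T \right)} = - \frac{T - T}{3} = \left(- \frac{1}{3}\right) 0 = 0$)
$o = 6$ ($o = 12 - 6 = 6$)
$m = -264$ ($m = 2 \cdot 11 \left(-4\right) 3 = 2 \left(-44\right) 3 = \left(-88\right) 3 = -264$)
$u = -1584$ ($u = - 264 \left(6 + 0\right) = \left(-264\right) 6 = -1584$)
$\frac{55413}{u} = \frac{55413}{-1584} = 55413 \left(- \frac{1}{1584}\right) = - \frac{6157}{176}$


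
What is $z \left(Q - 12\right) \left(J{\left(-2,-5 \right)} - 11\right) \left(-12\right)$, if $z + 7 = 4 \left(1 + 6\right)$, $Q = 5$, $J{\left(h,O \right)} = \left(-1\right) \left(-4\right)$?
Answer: $-12348$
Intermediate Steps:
$J{\left(h,O \right)} = 4$
$z = 21$ ($z = -7 + 4 \left(1 + 6\right) = -7 + 4 \cdot 7 = -7 + 28 = 21$)
$z \left(Q - 12\right) \left(J{\left(-2,-5 \right)} - 11\right) \left(-12\right) = 21 \left(5 - 12\right) \left(4 - 11\right) \left(-12\right) = 21 \left(\left(-7\right) \left(-7\right)\right) \left(-12\right) = 21 \cdot 49 \left(-12\right) = 1029 \left(-12\right) = -12348$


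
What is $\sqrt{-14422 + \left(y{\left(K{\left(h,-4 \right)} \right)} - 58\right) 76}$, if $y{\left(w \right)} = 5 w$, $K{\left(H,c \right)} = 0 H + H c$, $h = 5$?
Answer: $i \sqrt{26430} \approx 162.57 i$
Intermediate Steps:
$K{\left(H,c \right)} = H c$ ($K{\left(H,c \right)} = 0 + H c = H c$)
$\sqrt{-14422 + \left(y{\left(K{\left(h,-4 \right)} \right)} - 58\right) 76} = \sqrt{-14422 + \left(5 \cdot 5 \left(-4\right) - 58\right) 76} = \sqrt{-14422 + \left(5 \left(-20\right) - 58\right) 76} = \sqrt{-14422 + \left(-100 - 58\right) 76} = \sqrt{-14422 - 12008} = \sqrt{-26430} = i \sqrt{26430}$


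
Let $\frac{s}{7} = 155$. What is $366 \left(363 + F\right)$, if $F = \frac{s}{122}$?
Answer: $136113$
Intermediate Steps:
$s = 1085$ ($s = 7 \cdot 155 = 1085$)
$F = \frac{1085}{122} \approx 8.8934$
$366 \left(363 + F\right) = 366 \left(363 + \frac{1085}{122}\right) = 366 \cdot \frac{45371}{122} = 136113$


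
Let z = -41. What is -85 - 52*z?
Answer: 2047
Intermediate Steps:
-85 - 52*z = -85 - 52*(-41) = -85 + 2132 = 2047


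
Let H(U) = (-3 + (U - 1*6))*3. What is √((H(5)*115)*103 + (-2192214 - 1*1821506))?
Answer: 2*I*√1038965 ≈ 2038.6*I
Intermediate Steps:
H(U) = -27 + 3*U (H(U) = (-3 + (U - 6))*3 = (-3 + (-6 + U))*3 = (-9 + U)*3 = -27 + 3*U)
√((H(5)*115)*103 + (-2192214 - 1*1821506)) = √(((-27 + 3*5)*115)*103 + (-2192214 - 1*1821506)) = √(((-27 + 15)*115)*103 + (-2192214 - 1821506)) = √(-12*115*103 - 4013720) = √(-1380*103 - 4013720) = √(-142140 - 4013720) = √(-4155860) = 2*I*√1038965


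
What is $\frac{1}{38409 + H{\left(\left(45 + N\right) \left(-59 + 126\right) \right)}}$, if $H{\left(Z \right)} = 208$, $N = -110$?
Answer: $\frac{1}{38617} \approx 2.5895 \cdot 10^{-5}$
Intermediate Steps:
$\frac{1}{38409 + H{\left(\left(45 + N\right) \left(-59 + 126\right) \right)}} = \frac{1}{38409 + 208} = \frac{1}{38617}$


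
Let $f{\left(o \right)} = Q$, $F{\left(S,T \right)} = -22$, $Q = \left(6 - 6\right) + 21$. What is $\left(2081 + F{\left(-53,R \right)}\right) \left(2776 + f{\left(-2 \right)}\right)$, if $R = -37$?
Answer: $5759023$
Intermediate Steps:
$Q = 21$ ($Q = 0 + 21 = 21$)
$f{\left(o \right)} = 21$
$\left(2081 + F{\left(-53,R \right)}\right) \left(2776 + f{\left(-2 \right)}\right) = \left(2081 - 22\right) \left(2776 + 21\right) = 2059 \cdot 2797 = 5759023$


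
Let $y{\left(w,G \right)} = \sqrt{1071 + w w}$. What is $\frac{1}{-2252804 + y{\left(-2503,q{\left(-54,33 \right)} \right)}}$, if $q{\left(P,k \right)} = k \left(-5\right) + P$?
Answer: $- \frac{563201}{1268779899084} - \frac{\sqrt{391630}}{1268779899084} \approx -4.4439 \cdot 10^{-7}$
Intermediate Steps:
$q{\left(P,k \right)} = P - 5 k$ ($q{\left(P,k \right)} = - 5 k + P = P - 5 k$)
$y{\left(w,G \right)} = \sqrt{1071 + w^{2}}$
$\frac{1}{-2252804 + y{\left(-2503,q{\left(-54,33 \right)} \right)}} = \frac{1}{-2252804 + \sqrt{1071 + \left(-2503\right)^{2}}} = \frac{1}{-2252804 + \sqrt{1071 + 6265009}} = \frac{1}{-2252804 + \sqrt{6266080}} = \frac{1}{-2252804 + 4 \sqrt{391630}}$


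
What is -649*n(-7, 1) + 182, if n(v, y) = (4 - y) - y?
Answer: -1116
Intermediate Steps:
n(v, y) = 4 - 2*y
-649*n(-7, 1) + 182 = -649*(4 - 2*1) + 182 = -649*(4 - 2) + 182 = -649*2 + 182 = -1298 + 182 = -1116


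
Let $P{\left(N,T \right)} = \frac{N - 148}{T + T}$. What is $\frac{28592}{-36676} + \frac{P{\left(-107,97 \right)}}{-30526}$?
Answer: $- \frac{42328432417}{54299221436} \approx -0.77954$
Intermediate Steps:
$P{\left(N,T \right)} = \frac{-148 + N}{2 T}$
$\frac{28592}{-36676} + \frac{P{\left(-107,97 \right)}}{-30526} = \frac{28592}{-36676} + \frac{\frac{1}{2} \cdot \frac{1}{97} \left(-148 - 107\right)}{-30526} = 28592 \left(- \frac{1}{36676}\right) + \frac{1}{2} \cdot \frac{1}{97} \left(-255\right) \left(- \frac{1}{30526}\right) = - \frac{7148}{9169} - - \frac{255}{5922044} = - \frac{7148}{9169} + \frac{255}{5922044} = - \frac{42328432417}{54299221436}$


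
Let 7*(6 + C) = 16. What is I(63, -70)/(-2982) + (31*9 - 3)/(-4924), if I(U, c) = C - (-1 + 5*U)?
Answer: 648719/12847947 ≈ 0.050492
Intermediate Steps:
C = -26/7 (C = -6 + (⅐)*16 = -6 + 16/7 = -26/7 ≈ -3.7143)
I(U, c) = -19/7 - 5*U (I(U, c) = -26/7 - (-1 + 5*U) = -26/7 + (1 - 5*U) = -19/7 - 5*U)
I(63, -70)/(-2982) + (31*9 - 3)/(-4924) = (-19/7 - 5*63)/(-2982) + (31*9 - 3)/(-4924) = (-19/7 - 315)*(-1/2982) + (279 - 3)*(-1/4924) = -2224/7*(-1/2982) + 276*(-1/4924) = 1112/10437 - 69/1231 = 648719/12847947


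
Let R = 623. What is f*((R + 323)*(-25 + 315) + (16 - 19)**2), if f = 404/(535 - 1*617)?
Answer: -55418498/41 ≈ -1.3517e+6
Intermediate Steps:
f = -202/41 (f = 404/(535 - 617) = 404/(-82) = 404*(-1/82) = -202/41 ≈ -4.9268)
f*((R + 323)*(-25 + 315) + (16 - 19)**2) = -202*((623 + 323)*(-25 + 315) + (16 - 19)**2)/41 = -202*(946*290 + (-3)**2)/41 = -202*(274340 + 9)/41 = -202/41*274349 = -55418498/41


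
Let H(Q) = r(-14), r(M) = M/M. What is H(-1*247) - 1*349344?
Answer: -349343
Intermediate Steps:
r(M) = 1
H(Q) = 1
H(-1*247) - 1*349344 = 1 - 1*349344 = 1 - 349344 = -349343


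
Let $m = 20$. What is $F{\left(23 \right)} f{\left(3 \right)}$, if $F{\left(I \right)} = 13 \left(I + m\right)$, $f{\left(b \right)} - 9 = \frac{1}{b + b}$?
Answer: $\frac{30745}{6} \approx 5124.2$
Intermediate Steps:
$f{\left(b \right)} = 9 + \frac{1}{2 b}$ ($f{\left(b \right)} = 9 + \frac{1}{b + b} = 9 + \frac{1}{2 b}$)
$F{\left(I \right)} = 260 + 13 I$ ($F{\left(I \right)} = 13 \left(I + 20\right) = 13 \left(20 + I\right) = 260 + 13 I$)
$F{\left(23 \right)} f{\left(3 \right)} = \left(260 + 13 \cdot 23\right) \left(9 + \frac{1}{2 \cdot 3}\right) = \left(260 + 299\right) \left(9 + \frac{1}{2} \cdot \frac{1}{3}\right) = 559 \left(9 + \frac{1}{6}\right) = 559 \cdot \frac{55}{6} = \frac{30745}{6}$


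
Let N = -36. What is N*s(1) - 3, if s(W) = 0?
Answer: -3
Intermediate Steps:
N*s(1) - 3 = -36*0 - 3 = 0 - 3 = -3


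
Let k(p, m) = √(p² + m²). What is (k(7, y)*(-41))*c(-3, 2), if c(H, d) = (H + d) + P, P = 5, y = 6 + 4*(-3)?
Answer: -164*√85 ≈ -1512.0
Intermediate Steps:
y = -6 (y = 6 - 12 = -6)
c(H, d) = 5 + H + d (c(H, d) = (H + d) + 5 = 5 + H + d)
k(p, m) = √(m² + p²)
(k(7, y)*(-41))*c(-3, 2) = (√((-6)² + 7²)*(-41))*(5 - 3 + 2) = (√(36 + 49)*(-41))*4 = (√85*(-41))*4 = -41*√85*4 = -164*√85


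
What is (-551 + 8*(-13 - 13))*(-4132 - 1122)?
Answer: 3987786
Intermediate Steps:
(-551 + 8*(-13 - 13))*(-4132 - 1122) = (-551 + 8*(-26))*(-5254) = (-551 - 208)*(-5254) = -759*(-5254) = 3987786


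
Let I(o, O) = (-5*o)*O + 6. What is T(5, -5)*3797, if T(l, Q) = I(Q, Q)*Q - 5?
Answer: 2240230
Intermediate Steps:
I(o, O) = 6 - 5*O*o (I(o, O) = -5*O*o + 6 = 6 - 5*O*o)
T(l, Q) = -5 + Q*(6 - 5*Q²) (T(l, Q) = (6 - 5*Q*Q)*Q - 5 = (6 - 5*Q²)*Q - 5 = Q*(6 - 5*Q²) - 5 = -5 + Q*(6 - 5*Q²))
T(5, -5)*3797 = (-5 - 5*(-5)³ + 6*(-5))*3797 = (-5 - 5*(-125) - 30)*3797 = (-5 + 625 - 30)*3797 = 590*3797 = 2240230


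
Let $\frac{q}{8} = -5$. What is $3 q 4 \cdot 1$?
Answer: $-480$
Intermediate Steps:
$q = -40$ ($q = 8 \left(-5\right) = -40$)
$3 q 4 \cdot 1 = 3 \left(-40\right) 4 \cdot 1 = 3 \left(\left(-160\right) 1\right) = 3 \left(-160\right) = -480$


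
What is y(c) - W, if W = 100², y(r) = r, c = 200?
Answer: -9800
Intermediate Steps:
W = 10000
y(c) - W = 200 - 1*10000 = 200 - 10000 = -9800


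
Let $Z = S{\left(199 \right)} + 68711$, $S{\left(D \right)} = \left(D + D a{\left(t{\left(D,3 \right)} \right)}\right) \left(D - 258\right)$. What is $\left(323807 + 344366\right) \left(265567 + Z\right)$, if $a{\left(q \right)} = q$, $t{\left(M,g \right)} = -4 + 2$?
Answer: $231200553287$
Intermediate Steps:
$t{\left(M,g \right)} = -2$
$S{\left(D \right)} = - D \left(-258 + D\right)$ ($S{\left(D \right)} = \left(D + D \left(-2\right)\right) \left(D - 258\right) = \left(D - 2 D\right) \left(-258 + D\right) = - D \left(-258 + D\right)$)
$Z = 80452$ ($Z = 199 \left(258 - 199\right) + 68711 = 199 \cdot 59 + 68711 = 11741 + 68711 = 80452$)
$\left(323807 + 344366\right) \left(265567 + Z\right) = \left(323807 + 344366\right) \left(265567 + 80452\right) = 668173 \cdot 346019 = 231200553287$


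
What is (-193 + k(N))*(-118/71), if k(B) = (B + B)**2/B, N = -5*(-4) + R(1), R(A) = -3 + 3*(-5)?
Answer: 21830/71 ≈ 307.46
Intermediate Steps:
R(A) = -18 (R(A) = -3 - 15 = -18)
N = 2 (N = -5*(-4) - 18 = 20 - 18 = 2)
k(B) = 4*B (k(B) = (2*B)**2/B = (4*B**2)/B = 4*B)
(-193 + k(N))*(-118/71) = (-193 + 4*2)*(-118/71) = (-193 + 8)*(-118*1/71) = -185*(-118/71) = 21830/71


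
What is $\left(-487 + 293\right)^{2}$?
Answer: $37636$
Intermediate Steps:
$\left(-487 + 293\right)^{2} = \left(-194\right)^{2} = 37636$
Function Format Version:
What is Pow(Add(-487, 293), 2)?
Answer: 37636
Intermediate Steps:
Pow(Add(-487, 293), 2) = Pow(-194, 2) = 37636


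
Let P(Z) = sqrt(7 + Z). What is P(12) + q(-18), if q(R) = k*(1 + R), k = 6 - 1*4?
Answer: -34 + sqrt(19) ≈ -29.641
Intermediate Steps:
k = 2 (k = 6 - 4 = 2)
q(R) = 2 + 2*R (q(R) = 2*(1 + R) = 2 + 2*R)
P(12) + q(-18) = sqrt(7 + 12) + (2 + 2*(-18)) = sqrt(19) + (2 - 36) = sqrt(19) - 34 = -34 + sqrt(19)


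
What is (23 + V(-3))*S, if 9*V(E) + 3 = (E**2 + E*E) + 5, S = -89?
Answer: -20203/9 ≈ -2244.8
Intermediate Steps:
V(E) = 2/9 + 2*E**2/9 (V(E) = -1/3 + ((E**2 + E*E) + 5)/9 = -1/3 + ((E**2 + E**2) + 5)/9 = -1/3 + (2*E**2 + 5)/9 = -1/3 + (5 + 2*E**2)/9 = -1/3 + (5/9 + 2*E**2/9) = 2/9 + 2*E**2/9)
(23 + V(-3))*S = (23 + (2/9 + (2/9)*(-3)**2))*(-89) = (23 + (2/9 + (2/9)*9))*(-89) = (23 + (2/9 + 2))*(-89) = (23 + 20/9)*(-89) = (227/9)*(-89) = -20203/9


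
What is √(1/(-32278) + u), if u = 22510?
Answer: √23452477550562/32278 ≈ 150.03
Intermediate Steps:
√(1/(-32278) + u) = √(1/(-32278) + 22510) = √(-1/32278 + 22510) = √(726577779/32278) = √23452477550562/32278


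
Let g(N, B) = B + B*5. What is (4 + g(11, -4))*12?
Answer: -240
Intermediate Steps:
g(N, B) = 6*B (g(N, B) = B + 5*B = 6*B)
(4 + g(11, -4))*12 = (4 + 6*(-4))*12 = (4 - 24)*12 = -20*12 = -240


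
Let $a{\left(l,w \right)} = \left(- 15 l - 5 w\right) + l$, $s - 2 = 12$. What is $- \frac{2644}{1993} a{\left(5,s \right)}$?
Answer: $\frac{370160}{1993} \approx 185.73$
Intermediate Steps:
$s = 14$ ($s = 2 + 12 = 14$)
$a{\left(l,w \right)} = - 14 l - 5 w$
$- \frac{2644}{1993} a{\left(5,s \right)} = - \frac{2644}{1993} \left(\left(-14\right) 5 - 70\right) = \left(-2644\right) \frac{1}{1993} \left(-70 - 70\right) = \left(- \frac{2644}{1993}\right) \left(-140\right) = \frac{370160}{1993}$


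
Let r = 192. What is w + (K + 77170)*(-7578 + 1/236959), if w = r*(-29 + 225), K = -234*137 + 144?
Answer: -81256164180968/236959 ≈ -3.4291e+8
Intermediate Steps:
K = -31914 (K = -32058 + 144 = -31914)
w = 37632 (w = 192*(-29 + 225) = 192*196 = 37632)
w + (K + 77170)*(-7578 + 1/236959) = 37632 + (-31914 + 77170)*(-7578 + 1/236959) = 37632 + 45256*(-7578 + 1/236959) = 37632 + 45256*(-1795675301/236959) = 37632 - 81265081422056/236959 = -81256164180968/236959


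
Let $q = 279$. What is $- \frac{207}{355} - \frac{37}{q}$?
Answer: $- \frac{70888}{99045} \approx -0.71572$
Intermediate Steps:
$- \frac{207}{355} - \frac{37}{q} = - \frac{207}{355} - \frac{37}{279} = - \frac{70888}{99045}$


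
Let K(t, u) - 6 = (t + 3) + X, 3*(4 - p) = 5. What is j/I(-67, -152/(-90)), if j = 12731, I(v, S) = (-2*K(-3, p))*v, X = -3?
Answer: 12731/402 ≈ 31.669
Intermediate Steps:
p = 7/3 (p = 4 - ⅓*5 = 4 - 5/3 = 7/3 ≈ 2.3333)
K(t, u) = 6 + t (K(t, u) = 6 + ((t + 3) - 3) = 6 + ((3 + t) - 3) = 6 + t)
I(v, S) = -6*v (I(v, S) = (-2*(6 - 3))*v = (-2*3)*v = -6*v)
j/I(-67, -152/(-90)) = 12731/((-6*(-67))) = 12731/402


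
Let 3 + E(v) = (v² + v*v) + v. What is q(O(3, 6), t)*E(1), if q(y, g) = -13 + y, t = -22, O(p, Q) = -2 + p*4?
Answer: 0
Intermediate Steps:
O(p, Q) = -2 + 4*p
E(v) = -3 + v + 2*v² (E(v) = -3 + ((v² + v*v) + v) = -3 + ((v² + v²) + v) = -3 + (2*v² + v) = -3 + (v + 2*v²) = -3 + v + 2*v²)
q(O(3, 6), t)*E(1) = (-13 + (-2 + 4*3))*(-3 + 1 + 2*1²) = (-13 + (-2 + 12))*(-3 + 1 + 2*1) = (-13 + 10)*(-3 + 1 + 2) = -3*0 = 0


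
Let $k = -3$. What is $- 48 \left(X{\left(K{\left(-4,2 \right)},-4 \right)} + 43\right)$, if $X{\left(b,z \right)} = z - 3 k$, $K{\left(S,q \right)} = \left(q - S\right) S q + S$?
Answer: $-2304$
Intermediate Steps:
$K{\left(S,q \right)} = S + S q \left(q - S\right)$ ($K{\left(S,q \right)} = S \left(q - S\right) q + S = S q \left(q - S\right) + S = S + S q \left(q - S\right)$)
$X{\left(b,z \right)} = 9 + z$ ($X{\left(b,z \right)} = z - -9 = z + 9 = 9 + z$)
$- 48 \left(X{\left(K{\left(-4,2 \right)},-4 \right)} + 43\right) = - 48 \left(\left(9 - 4\right) + 43\right) = - 48 \left(5 + 43\right) = \left(-48\right) 48 = -2304$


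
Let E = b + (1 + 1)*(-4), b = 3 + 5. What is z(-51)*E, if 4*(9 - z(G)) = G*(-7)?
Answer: 0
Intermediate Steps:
z(G) = 9 + 7*G/4 (z(G) = 9 - G*(-7)/4 = 9 - (-7)*G/4 = 9 + 7*G/4)
b = 8
E = 0 (E = 8 + (1 + 1)*(-4) = 8 + 2*(-4) = 8 - 8 = 0)
z(-51)*E = (9 + (7/4)*(-51))*0 = (9 - 357/4)*0 = -321/4*0 = 0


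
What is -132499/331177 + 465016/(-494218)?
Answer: -109742997307/81836817293 ≈ -1.3410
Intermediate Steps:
-132499/331177 + 465016/(-494218) = -132499*1/331177 + 465016*(-1/494218) = -132499/331177 - 232508/247109 = -109742997307/81836817293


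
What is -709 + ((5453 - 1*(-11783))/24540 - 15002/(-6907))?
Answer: -29921681972/42374445 ≈ -706.13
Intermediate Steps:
-709 + ((5453 - 1*(-11783))/24540 - 15002/(-6907)) = -709 + ((5453 + 11783)*(1/24540) - 15002*(-1/6907)) = -709 + (17236*(1/24540) + 15002/6907) = -709 + (4309/6135 + 15002/6907) = -709 + 121799533/42374445 = -29921681972/42374445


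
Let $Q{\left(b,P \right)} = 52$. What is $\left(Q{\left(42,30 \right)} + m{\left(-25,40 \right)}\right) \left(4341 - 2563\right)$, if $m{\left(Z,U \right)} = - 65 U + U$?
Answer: $-4459224$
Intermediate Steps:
$m{\left(Z,U \right)} = - 64 U$
$\left(Q{\left(42,30 \right)} + m{\left(-25,40 \right)}\right) \left(4341 - 2563\right) = \left(52 - 2560\right) \left(4341 - 2563\right) = \left(52 - 2560\right) 1778 = \left(-2508\right) 1778 = -4459224$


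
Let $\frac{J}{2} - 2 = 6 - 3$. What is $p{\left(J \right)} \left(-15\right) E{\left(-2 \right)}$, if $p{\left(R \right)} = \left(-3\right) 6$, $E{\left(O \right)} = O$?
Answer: $-540$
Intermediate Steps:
$J = 10$ ($J = 4 + 2 \left(6 - 3\right) = 4 + 2 \cdot 3 = 4 + 6 = 10$)
$p{\left(R \right)} = -18$
$p{\left(J \right)} \left(-15\right) E{\left(-2 \right)} = \left(-18\right) \left(-15\right) \left(-2\right) = 270 \left(-2\right) = -540$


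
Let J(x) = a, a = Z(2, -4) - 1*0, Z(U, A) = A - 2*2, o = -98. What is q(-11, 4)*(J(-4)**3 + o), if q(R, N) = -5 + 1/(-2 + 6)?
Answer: 5795/2 ≈ 2897.5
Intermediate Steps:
Z(U, A) = -4 + A (Z(U, A) = A - 4 = -4 + A)
a = -8 (a = (-4 - 4) - 1*0 = -8 + 0 = -8)
J(x) = -8
q(R, N) = -19/4 (q(R, N) = -5 + 1/4 = -19/4)
q(-11, 4)*(J(-4)**3 + o) = -19*((-8)**3 - 98)/4 = -19*(-512 - 98)/4 = -19/4*(-610) = 5795/2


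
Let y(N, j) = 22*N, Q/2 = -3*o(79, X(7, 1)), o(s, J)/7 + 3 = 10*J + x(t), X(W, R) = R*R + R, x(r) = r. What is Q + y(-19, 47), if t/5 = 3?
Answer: -1762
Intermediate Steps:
t = 15 (t = 5*3 = 15)
X(W, R) = R + R² (X(W, R) = R² + R = R + R²)
o(s, J) = 84 + 70*J (o(s, J) = -21 + 7*(10*J + 15) = -21 + 7*(15 + 10*J) = -21 + (105 + 70*J) = 84 + 70*J)
Q = -1344 (Q = 2*(-3*(84 + 70*(1*(1 + 1)))) = 2*(-3*(84 + 70*(1*2))) = 2*(-3*(84 + 70*2)) = 2*(-3*(84 + 140)) = 2*(-3*224) = 2*(-672) = -1344)
Q + y(-19, 47) = -1344 + 22*(-19) = -1344 - 418 = -1762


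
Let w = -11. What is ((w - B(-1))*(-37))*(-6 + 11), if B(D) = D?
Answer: 1850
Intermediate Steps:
((w - B(-1))*(-37))*(-6 + 11) = ((-11 - 1*(-1))*(-37))*(-6 + 11) = ((-11 + 1)*(-37))*5 = -10*(-37)*5 = 370*5 = 1850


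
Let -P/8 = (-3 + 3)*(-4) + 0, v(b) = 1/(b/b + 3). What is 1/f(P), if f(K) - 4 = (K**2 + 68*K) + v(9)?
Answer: 4/17 ≈ 0.23529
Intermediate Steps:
v(b) = 1/4 (v(b) = 1/(1 + 3) = 1/4)
P = 0 (P = -8*((-3 + 3)*(-4) + 0) = -8*(0*(-4) + 0) = -8*(0 + 0) = -8*0 = 0)
f(K) = 17/4 + K**2 + 68*K (f(K) = 4 + ((K**2 + 68*K) + 1/4) = 4 + (1/4 + K**2 + 68*K) = 17/4 + K**2 + 68*K)
1/f(P) = 1/(17/4 + 0**2 + 68*0) = 1/(17/4 + 0 + 0) = 1/(17/4) = 4/17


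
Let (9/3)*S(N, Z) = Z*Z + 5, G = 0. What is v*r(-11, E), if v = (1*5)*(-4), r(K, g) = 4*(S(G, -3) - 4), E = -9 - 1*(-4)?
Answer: -160/3 ≈ -53.333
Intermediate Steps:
E = -5 (E = -9 + 4 = -5)
S(N, Z) = 5/3 + Z²/3 (S(N, Z) = (Z*Z + 5)/3 = (Z² + 5)/3 = (5 + Z²)/3 = 5/3 + Z²/3)
r(K, g) = 8/3 (r(K, g) = 4*((5/3 + (⅓)*(-3)²) - 4) = 4*((5/3 + (⅓)*9) - 4) = 4*((5/3 + 3) - 4) = 4*(14/3 - 4) = 4*(⅔) = 8/3)
v = -20 (v = 5*(-4) = -20)
v*r(-11, E) = -20*8/3 = -160/3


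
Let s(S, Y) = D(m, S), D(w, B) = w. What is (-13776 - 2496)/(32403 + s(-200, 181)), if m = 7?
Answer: -8136/16205 ≈ -0.50207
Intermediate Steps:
s(S, Y) = 7
(-13776 - 2496)/(32403 + s(-200, 181)) = (-13776 - 2496)/(32403 + 7) = -16272/32410 = -16272*1/32410 = -8136/16205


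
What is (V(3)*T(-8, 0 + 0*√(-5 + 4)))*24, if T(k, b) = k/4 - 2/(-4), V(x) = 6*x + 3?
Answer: -756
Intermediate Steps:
V(x) = 3 + 6*x
T(k, b) = ½ + k/4 (T(k, b) = k*(¼) - 2*(-¼) = k/4 + ½ = ½ + k/4)
(V(3)*T(-8, 0 + 0*√(-5 + 4)))*24 = ((3 + 6*3)*(½ + (¼)*(-8)))*24 = ((3 + 18)*(½ - 2))*24 = (21*(-3/2))*24 = -63/2*24 = -756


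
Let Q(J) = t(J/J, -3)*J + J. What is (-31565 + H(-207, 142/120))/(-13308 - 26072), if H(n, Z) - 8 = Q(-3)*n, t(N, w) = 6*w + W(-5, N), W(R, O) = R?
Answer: 45219/39380 ≈ 1.1483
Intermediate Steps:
t(N, w) = -5 + 6*w (t(N, w) = 6*w - 5 = -5 + 6*w)
Q(J) = -22*J (Q(J) = (-5 + 6*(-3))*J + J = (-5 - 18)*J + J = -23*J + J = -22*J)
H(n, Z) = 8 + 66*n (H(n, Z) = 8 + (-22*(-3))*n = 8 + 66*n)
(-31565 + H(-207, 142/120))/(-13308 - 26072) = (-31565 + (8 + 66*(-207)))/(-13308 - 26072) = (-31565 + (8 - 13662))/(-39380) = (-31565 - 13654)*(-1/39380) = -45219*(-1/39380) = 45219/39380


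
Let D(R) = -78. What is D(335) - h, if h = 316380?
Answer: -316458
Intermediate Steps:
D(335) - h = -78 - 1*316380 = -78 - 316380 = -316458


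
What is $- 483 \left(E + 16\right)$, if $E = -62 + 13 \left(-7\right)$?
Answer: $66171$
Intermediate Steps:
$E = -153$ ($E = -62 - 91 = -153$)
$- 483 \left(E + 16\right) = - 483 \left(-153 + 16\right) = \left(-483\right) \left(-137\right) = 66171$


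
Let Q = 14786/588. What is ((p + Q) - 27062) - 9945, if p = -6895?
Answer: -12899795/294 ≈ -43877.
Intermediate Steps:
Q = 7393/294 (Q = 14786*(1/588) = 7393/294 ≈ 25.146)
((p + Q) - 27062) - 9945 = ((-6895 + 7393/294) - 27062) - 9945 = (-2019737/294 - 27062) - 9945 = -9975965/294 - 9945 = -12899795/294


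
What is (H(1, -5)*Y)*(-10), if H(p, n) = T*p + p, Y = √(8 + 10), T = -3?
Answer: 60*√2 ≈ 84.853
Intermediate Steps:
Y = 3*√2 (Y = √18 = 3*√2 ≈ 4.2426)
H(p, n) = -2*p (H(p, n) = -3*p + p = -2*p)
(H(1, -5)*Y)*(-10) = ((-2*1)*(3*√2))*(-10) = -6*√2*(-10) = 60*√2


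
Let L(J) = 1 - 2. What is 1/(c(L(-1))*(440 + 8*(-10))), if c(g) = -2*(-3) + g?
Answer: 1/1800 ≈ 0.00055556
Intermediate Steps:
L(J) = -1
c(g) = 6 + g
1/(c(L(-1))*(440 + 8*(-10))) = 1/((6 - 1)*(440 + 8*(-10))) = 1/(5*(440 - 80)) = 1/(5*360) = 1/1800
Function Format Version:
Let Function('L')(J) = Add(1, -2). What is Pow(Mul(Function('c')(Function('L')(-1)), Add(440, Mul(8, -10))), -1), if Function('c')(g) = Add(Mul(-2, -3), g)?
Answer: Rational(1, 1800) ≈ 0.00055556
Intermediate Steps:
Function('L')(J) = -1
Function('c')(g) = Add(6, g)
Pow(Mul(Function('c')(Function('L')(-1)), Add(440, Mul(8, -10))), -1) = Pow(Mul(Add(6, -1), Add(440, Mul(8, -10))), -1) = Pow(Mul(5, Add(440, -80)), -1) = Pow(Mul(5, 360), -1) = Pow(1800, -1) = Rational(1, 1800)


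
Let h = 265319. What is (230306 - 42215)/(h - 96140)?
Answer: 62697/56393 ≈ 1.1118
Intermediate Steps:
(230306 - 42215)/(h - 96140) = (230306 - 42215)/(265319 - 96140) = 188091/169179 = 188091*(1/169179) = 62697/56393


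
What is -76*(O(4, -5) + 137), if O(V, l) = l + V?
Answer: -10336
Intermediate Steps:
O(V, l) = V + l
-76*(O(4, -5) + 137) = -76*((4 - 5) + 137) = -76*(-1 + 137) = -76*136 = -10336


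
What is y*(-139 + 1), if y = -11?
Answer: 1518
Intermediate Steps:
y*(-139 + 1) = -11*(-139 + 1) = -11*(-138) = 1518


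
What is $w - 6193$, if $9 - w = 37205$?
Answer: $-43389$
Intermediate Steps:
$w = -37196$ ($w = 9 - 37205 = -37196$)
$w - 6193 = -37196 - 6193 = -43389$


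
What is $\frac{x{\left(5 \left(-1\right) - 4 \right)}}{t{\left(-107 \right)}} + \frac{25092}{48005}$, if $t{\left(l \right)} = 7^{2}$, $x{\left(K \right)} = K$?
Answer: $\frac{797463}{2352245} \approx 0.33902$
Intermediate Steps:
$t{\left(l \right)} = 49$
$\frac{x{\left(5 \left(-1\right) - 4 \right)}}{t{\left(-107 \right)}} + \frac{25092}{48005} = \frac{5 \left(-1\right) - 4}{49} + \frac{25092}{48005} = \left(-5 - 4\right) \frac{1}{49} + 25092 \cdot \frac{1}{48005} = \left(-9\right) \frac{1}{49} + \frac{25092}{48005} = - \frac{9}{49} + \frac{25092}{48005} = \frac{797463}{2352245}$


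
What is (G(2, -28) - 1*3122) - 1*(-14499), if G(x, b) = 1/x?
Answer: 22755/2 ≈ 11378.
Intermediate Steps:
(G(2, -28) - 1*3122) - 1*(-14499) = (1/2 - 1*3122) - 1*(-14499) = (½ - 3122) + 14499 = -6243/2 + 14499 = 22755/2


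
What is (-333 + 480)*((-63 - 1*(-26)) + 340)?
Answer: 44541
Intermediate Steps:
(-333 + 480)*((-63 - 1*(-26)) + 340) = 147*((-63 + 26) + 340) = 147*(-37 + 340) = 147*303 = 44541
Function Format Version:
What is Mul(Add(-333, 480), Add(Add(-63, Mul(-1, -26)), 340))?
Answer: 44541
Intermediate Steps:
Mul(Add(-333, 480), Add(Add(-63, Mul(-1, -26)), 340)) = Mul(147, Add(Add(-63, 26), 340)) = Mul(147, Add(-37, 340)) = Mul(147, 303) = 44541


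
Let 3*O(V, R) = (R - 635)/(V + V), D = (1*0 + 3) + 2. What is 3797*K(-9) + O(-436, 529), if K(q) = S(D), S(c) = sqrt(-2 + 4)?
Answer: 53/1308 + 3797*sqrt(2) ≈ 5369.8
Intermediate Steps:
D = 5 (D = (0 + 3) + 2 = 3 + 2 = 5)
O(V, R) = (-635 + R)/(6*V) (O(V, R) = ((R - 635)/(V + V))/3 = ((-635 + R)/((2*V)))/3 = ((-635 + R)*(1/(2*V)))/3 = ((-635 + R)/(2*V))/3 = (-635 + R)/(6*V))
S(c) = sqrt(2)
K(q) = sqrt(2)
3797*K(-9) + O(-436, 529) = 3797*sqrt(2) + (1/6)*(-635 + 529)/(-436) = 3797*sqrt(2) + (1/6)*(-1/436)*(-106) = 3797*sqrt(2) + 53/1308 = 53/1308 + 3797*sqrt(2)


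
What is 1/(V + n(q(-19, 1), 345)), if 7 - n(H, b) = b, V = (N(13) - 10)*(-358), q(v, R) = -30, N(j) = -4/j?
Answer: 13/43578 ≈ 0.00029832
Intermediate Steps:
V = 47972/13 (V = (-4/13 - 10)*(-358) = -134/13*(-358) = 47972/13 ≈ 3690.2)
n(H, b) = 7 - b
1/(V + n(q(-19, 1), 345)) = 1/(47972/13 + (7 - 1*345)) = 1/(47972/13 + (7 - 345)) = 1/(47972/13 - 338) = 1/(43578/13) = 13/43578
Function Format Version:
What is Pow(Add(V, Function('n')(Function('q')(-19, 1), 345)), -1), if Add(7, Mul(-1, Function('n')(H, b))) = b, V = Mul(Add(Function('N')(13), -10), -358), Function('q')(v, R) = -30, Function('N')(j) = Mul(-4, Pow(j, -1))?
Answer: Rational(13, 43578) ≈ 0.00029832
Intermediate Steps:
V = Rational(47972, 13) (V = Mul(Add(Mul(-4, Pow(13, -1)), -10), -358) = Mul(Add(Mul(-4, Rational(1, 13)), -10), -358) = Mul(Add(Rational(-4, 13), -10), -358) = Mul(Rational(-134, 13), -358) = Rational(47972, 13) ≈ 3690.2)
Function('n')(H, b) = Add(7, Mul(-1, b))
Pow(Add(V, Function('n')(Function('q')(-19, 1), 345)), -1) = Pow(Add(Rational(47972, 13), Add(7, Mul(-1, 345))), -1) = Pow(Add(Rational(47972, 13), Add(7, -345)), -1) = Pow(Add(Rational(47972, 13), -338), -1) = Pow(Rational(43578, 13), -1) = Rational(13, 43578)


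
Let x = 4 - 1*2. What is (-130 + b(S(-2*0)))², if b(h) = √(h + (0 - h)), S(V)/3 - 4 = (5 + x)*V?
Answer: 16900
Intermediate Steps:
x = 2 (x = 4 - 2 = 2)
S(V) = 12 + 21*V (S(V) = 12 + 3*((5 + 2)*V) = 12 + 3*(7*V) = 12 + 21*V)
b(h) = 0 (b(h) = √(h - h) = √0 = 0)
(-130 + b(S(-2*0)))² = (-130 + 0)² = (-130)² = 16900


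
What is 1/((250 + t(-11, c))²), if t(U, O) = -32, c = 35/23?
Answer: 1/47524 ≈ 2.1042e-5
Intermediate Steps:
c = 35/23 (c = 35*(1/23) = 35/23 ≈ 1.5217)
1/((250 + t(-11, c))²) = 1/((250 - 32)²) = 1/(218²) = 1/47524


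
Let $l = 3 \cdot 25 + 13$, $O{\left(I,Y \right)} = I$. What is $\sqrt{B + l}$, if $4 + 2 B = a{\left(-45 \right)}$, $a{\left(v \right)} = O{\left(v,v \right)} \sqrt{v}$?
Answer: $\frac{\sqrt{344 - 270 i \sqrt{5}}}{2} \approx 11.396 - 6.6225 i$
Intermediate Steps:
$a{\left(v \right)} = v^{\frac{3}{2}}$ ($a{\left(v \right)} = v \sqrt{v} = v^{\frac{3}{2}}$)
$l = 88$ ($l = 75 + 13 = 88$)
$B = -2 - \frac{135 i \sqrt{5}}{2}$ ($B = -2 + \frac{\left(-45\right)^{\frac{3}{2}}}{2} = -2 + \frac{\left(-135\right) i \sqrt{5}}{2} = -2 - \frac{135 i \sqrt{5}}{2} \approx -2.0 - 150.93 i$)
$\sqrt{B + l} = \sqrt{\left(-2 - \frac{135 i \sqrt{5}}{2}\right) + 88} = \sqrt{86 - \frac{135 i \sqrt{5}}{2}}$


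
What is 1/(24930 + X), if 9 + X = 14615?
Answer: 1/39536 ≈ 2.5293e-5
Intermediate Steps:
X = 14606 (X = -9 + 14615 = 14606)
1/(24930 + X) = 1/(24930 + 14606) = 1/39536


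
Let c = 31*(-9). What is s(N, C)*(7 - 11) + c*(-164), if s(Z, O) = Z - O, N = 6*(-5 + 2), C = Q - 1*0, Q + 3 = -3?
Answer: 45804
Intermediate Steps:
Q = -6 (Q = -3 - 3 = -6)
C = -6 (C = -6 - 1*0 = -6 + 0 = -6)
N = -18 (N = 6*(-3) = -18)
c = -279
s(N, C)*(7 - 11) + c*(-164) = (-18 - 1*(-6))*(7 - 11) - 279*(-164) = (-18 + 6)*(-4) + 45756 = -12*(-4) + 45756 = 48 + 45756 = 45804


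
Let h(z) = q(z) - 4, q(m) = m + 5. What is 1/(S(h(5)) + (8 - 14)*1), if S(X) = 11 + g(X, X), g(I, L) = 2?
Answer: ⅐ ≈ 0.14286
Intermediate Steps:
q(m) = 5 + m
h(z) = 1 + z (h(z) = (5 + z) - 4 = 1 + z)
S(X) = 13 (S(X) = 11 + 2 = 13)
1/(S(h(5)) + (8 - 14)*1) = 1/(13 + (8 - 14)*1) = 1/(13 - 6*1) = 1/(13 - 6) = 1/7 = ⅐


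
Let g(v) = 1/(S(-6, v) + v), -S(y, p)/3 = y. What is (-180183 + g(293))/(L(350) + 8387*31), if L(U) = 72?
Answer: -56036912/80881459 ≈ -0.69283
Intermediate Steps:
S(y, p) = -3*y
g(v) = 1/(18 + v) (g(v) = 1/(-3*(-6) + v) = 1/(18 + v))
(-180183 + g(293))/(L(350) + 8387*31) = (-180183 + 1/(18 + 293))/(72 + 8387*31) = (-180183 + 1/311)/(72 + 259997) = (-180183 + 1/311)/260069 = -56036912/311*1/260069 = -56036912/80881459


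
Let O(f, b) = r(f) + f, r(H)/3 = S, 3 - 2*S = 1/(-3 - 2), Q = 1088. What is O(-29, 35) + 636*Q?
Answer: 3459719/5 ≈ 6.9194e+5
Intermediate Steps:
S = 8/5 (S = 3/2 - 1/(2*(-3 - 2)) = 3/2 - 1/2/(-5) = 3/2 - 1/2*(-1/5) = 3/2 + 1/10 = 8/5 ≈ 1.6000)
r(H) = 24/5 (r(H) = 3*(8/5) = 24/5)
O(f, b) = 24/5 + f
O(-29, 35) + 636*Q = (24/5 - 29) + 636*1088 = -121/5 + 691968 = 3459719/5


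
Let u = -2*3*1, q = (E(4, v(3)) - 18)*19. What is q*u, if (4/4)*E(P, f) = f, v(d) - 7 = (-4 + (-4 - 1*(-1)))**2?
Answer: -4332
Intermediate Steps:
v(d) = 56 (v(d) = 7 + (-4 + (-4 - 1*(-1)))**2 = 7 + (-4 + (-4 + 1))**2 = 7 + (-4 - 3)**2 = 7 + (-7)**2 = 7 + 49 = 56)
E(P, f) = f
q = 722 (q = (56 - 18)*19 = 38*19 = 722)
u = -6 (u = -6*1 = -6)
q*u = 722*(-6) = -4332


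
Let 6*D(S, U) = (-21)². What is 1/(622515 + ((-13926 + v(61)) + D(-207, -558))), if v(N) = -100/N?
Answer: 122/74256625 ≈ 1.6430e-6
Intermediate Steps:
D(S, U) = 147/2 (D(S, U) = (⅙)*(-21)² = (⅙)*441 = 147/2)
1/(622515 + ((-13926 + v(61)) + D(-207, -558))) = 1/(622515 + ((-13926 - 100/61) + 147/2)) = 1/(622515 + (-849586/61 + 147/2)) = 1/(622515 - 1690205/122) = 1/(74256625/122) = 122/74256625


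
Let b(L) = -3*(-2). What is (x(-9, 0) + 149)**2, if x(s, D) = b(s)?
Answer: 24025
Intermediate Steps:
b(L) = 6
x(s, D) = 6
(x(-9, 0) + 149)**2 = (6 + 149)**2 = 155**2 = 24025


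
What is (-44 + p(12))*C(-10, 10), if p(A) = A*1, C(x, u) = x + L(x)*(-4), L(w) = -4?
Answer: -192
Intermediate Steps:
C(x, u) = 16 + x (C(x, u) = x - 4*(-4) = x + 16 = 16 + x)
p(A) = A
(-44 + p(12))*C(-10, 10) = (-44 + 12)*(16 - 10) = -32*6 = -192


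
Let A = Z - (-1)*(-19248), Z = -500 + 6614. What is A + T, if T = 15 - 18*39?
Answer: -13821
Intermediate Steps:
Z = 6114
T = -687 (T = 15 - 702 = -687)
A = -13134 (A = 6114 - (-1)*(-19248) = 6114 - 1*19248 = 6114 - 19248 = -13134)
A + T = -13134 - 687 = -13821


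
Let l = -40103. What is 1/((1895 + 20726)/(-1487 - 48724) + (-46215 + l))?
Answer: -50211/4334135719 ≈ -1.1585e-5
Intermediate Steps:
1/((1895 + 20726)/(-1487 - 48724) + (-46215 + l)) = 1/((1895 + 20726)/(-1487 - 48724) + (-46215 - 40103)) = 1/(22621/(-50211) - 86318) = 1/(22621*(-1/50211) - 86318) = 1/(-22621/50211 - 86318) = 1/(-4334135719/50211) = -50211/4334135719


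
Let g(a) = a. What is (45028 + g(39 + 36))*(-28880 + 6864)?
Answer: -992987648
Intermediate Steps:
(45028 + g(39 + 36))*(-28880 + 6864) = (45028 + (39 + 36))*(-28880 + 6864) = (45028 + 75)*(-22016) = 45103*(-22016) = -992987648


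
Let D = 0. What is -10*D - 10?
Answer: -10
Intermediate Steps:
-10*D - 10 = -10*0 - 10 = 0 - 10 = -10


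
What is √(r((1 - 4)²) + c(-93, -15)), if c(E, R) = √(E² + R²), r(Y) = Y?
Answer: √(9 + 3*√986) ≈ 10.159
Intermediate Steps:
√(r((1 - 4)²) + c(-93, -15)) = √((1 - 4)² + √((-93)² + (-15)²)) = √((-3)² + √(8649 + 225)) = √(9 + √8874) = √(9 + 3*√986)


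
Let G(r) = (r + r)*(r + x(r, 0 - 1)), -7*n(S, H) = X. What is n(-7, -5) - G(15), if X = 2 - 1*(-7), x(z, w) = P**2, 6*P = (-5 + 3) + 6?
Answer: -9757/21 ≈ -464.62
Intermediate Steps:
P = 2/3 (P = ((-5 + 3) + 6)/6 = (-2 + 6)/6 = (1/6)*4 = 2/3 ≈ 0.66667)
x(z, w) = 4/9 (x(z, w) = (2/3)**2 = 4/9)
X = 9 (X = 2 + 7 = 9)
n(S, H) = -9/7 (n(S, H) = -1/7*9 = -9/7)
G(r) = 2*r*(4/9 + r) (G(r) = (r + r)*(r + 4/9) = (2*r)*(4/9 + r) = 2*r*(4/9 + r))
n(-7, -5) - G(15) = -9/7 - 2*15*(4 + 9*15)/9 = -9/7 - 2*15*(4 + 135)/9 = -9/7 - 2*15*139/9 = -9/7 - 1*1390/3 = -9/7 - 1390/3 = -9757/21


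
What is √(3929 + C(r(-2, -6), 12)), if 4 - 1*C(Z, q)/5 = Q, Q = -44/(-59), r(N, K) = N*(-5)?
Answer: √13733489/59 ≈ 62.811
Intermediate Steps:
r(N, K) = -5*N
Q = 44/59 (Q = -44*(-1/59) = 44/59 ≈ 0.74576)
C(Z, q) = 960/59 (C(Z, q) = 20 - 5*44/59 = 20 - 220/59 = 960/59)
√(3929 + C(r(-2, -6), 12)) = √(3929 + 960/59) = √(232771/59) = √13733489/59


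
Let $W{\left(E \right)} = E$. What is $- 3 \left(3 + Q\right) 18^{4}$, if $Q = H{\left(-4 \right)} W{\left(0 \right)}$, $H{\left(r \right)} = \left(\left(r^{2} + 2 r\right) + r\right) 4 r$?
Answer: $-944784$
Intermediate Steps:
$H{\left(r \right)} = r \left(4 r^{2} + 12 r\right)$ ($H{\left(r \right)} = \left(r^{2} + 3 r\right) 4 r = \left(4 r^{2} + 12 r\right) r = r \left(4 r^{2} + 12 r\right)$)
$Q = 0$ ($Q = 4 \left(-4\right)^{2} \left(3 - 4\right) 0 = 4 \cdot 16 \left(-1\right) 0 = \left(-64\right) 0 = 0$)
$- 3 \left(3 + Q\right) 18^{4} = - 3 \left(3 + 0\right) 18^{4} = \left(-3\right) 3 \cdot 104976 = \left(-9\right) 104976 = -944784$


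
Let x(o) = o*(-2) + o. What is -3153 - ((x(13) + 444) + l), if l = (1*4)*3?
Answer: -3596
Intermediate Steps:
x(o) = -o (x(o) = -2*o + o = -o)
l = 12 (l = 4*3 = 12)
-3153 - ((x(13) + 444) + l) = -3153 - ((-1*13 + 444) + 12) = -3153 - ((-13 + 444) + 12) = -3153 - (431 + 12) = -3153 - 1*443 = -3153 - 443 = -3596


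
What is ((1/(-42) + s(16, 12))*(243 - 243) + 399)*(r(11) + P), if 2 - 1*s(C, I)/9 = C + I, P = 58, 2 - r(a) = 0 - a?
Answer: 28329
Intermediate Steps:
r(a) = 2 + a (r(a) = 2 - (0 - a) = 2 - (-1)*a = 2 + a)
s(C, I) = 18 - 9*C - 9*I (s(C, I) = 18 - 9*(C + I) = 18 + (-9*C - 9*I) = 18 - 9*C - 9*I)
((1/(-42) + s(16, 12))*(243 - 243) + 399)*(r(11) + P) = ((1/(-42) + (18 - 9*16 - 9*12))*(243 - 243) + 399)*((2 + 11) + 58) = ((-1/42 + (18 - 144 - 108))*0 + 399)*(13 + 58) = ((-1/42 - 234)*0 + 399)*71 = (-9829/42*0 + 399)*71 = (0 + 399)*71 = 399*71 = 28329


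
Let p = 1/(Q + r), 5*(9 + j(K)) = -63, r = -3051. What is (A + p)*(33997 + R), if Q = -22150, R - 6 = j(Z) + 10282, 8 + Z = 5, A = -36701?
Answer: -204696514244934/126005 ≈ -1.6245e+9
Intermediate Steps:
Z = -3 (Z = -8 + 5 = -3)
j(K) = -108/5 (j(K) = -9 + (⅕)*(-63) = -9 - 63/5 = -108/5)
R = 51332/5 (R = 6 + (-108/5 + 10282) = 6 + 51302/5 = 51332/5 ≈ 10266.)
p = -1/25201 (p = 1/(-22150 - 3051) = 1/(-25201) = -1/25201 ≈ -3.9681e-5)
(A + p)*(33997 + R) = (-36701 - 1/25201)*(33997 + 51332/5) = -924901902/25201*221317/5 = -204696514244934/126005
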